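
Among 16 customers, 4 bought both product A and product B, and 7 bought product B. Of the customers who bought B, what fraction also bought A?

P(A ∩ B) = 4/16 = 1/4
P(B) = 7/16
P(A|B) = P(A ∩ B) / P(B) = (1/4) / (7/16) = 4/7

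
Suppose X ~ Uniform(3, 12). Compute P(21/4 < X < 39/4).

P(21/4 < X < 39/4) = ∫_{21/4}^{39/4} f(x) dx
where f(x) = \frac{1}{9}
= \frac{1}{2}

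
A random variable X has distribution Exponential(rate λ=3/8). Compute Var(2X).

For X ~ Exponential(rate λ=3/8):
Var(X) = \frac{64}{9}
Var(2X) = (2)² × Var(X) = 4 × \frac{64}{9} = \frac{256}{9}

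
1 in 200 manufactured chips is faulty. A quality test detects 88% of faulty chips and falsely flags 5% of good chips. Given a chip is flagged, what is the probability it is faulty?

Let D = the rare event, + = positive/flagged.
P(D) = 1/200
P(+|D) = 88/100 = 22/25
P(+|D') = 5/100 = 1/20
P(+) = P(+|D)P(D) + P(+|D')P(D')
     = \frac{22}{25} × \frac{1}{200} + \frac{1}{20} × \frac{199}{200}
     = \frac{1083}{20000}
P(D|+) = P(+|D)P(D)/P(+) = \frac{88}{1083}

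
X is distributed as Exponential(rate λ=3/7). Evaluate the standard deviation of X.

For X ~ Exponential(rate λ=3/7):
Var(X) = \frac{49}{9}
SD(X) = √(Var(X)) = √(\frac{49}{9}) = \frac{7}{3}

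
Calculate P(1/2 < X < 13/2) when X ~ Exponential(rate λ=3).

P(1/2 < X < 13/2) = ∫_{1/2}^{13/2} f(x) dx
where f(x) = 3 e^{- 3 x}
= - \frac{1 - e^{18}}{e^{\frac{39}{2}}}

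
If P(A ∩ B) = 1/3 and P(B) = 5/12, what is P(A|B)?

P(A|B) = P(A ∩ B) / P(B)
= (1/3) / (5/12)
= 4/5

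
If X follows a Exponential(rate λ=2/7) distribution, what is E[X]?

For X ~ Exponential(rate λ=2/7), the expected value is:
E[X] = \frac{7}{2}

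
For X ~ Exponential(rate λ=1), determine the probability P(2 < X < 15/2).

P(2 < X < 15/2) = ∫_{2}^{15/2} f(x) dx
where f(x) = e^{- x}
= - \frac{1}{e^{\frac{15}{2}}} + e^{-2}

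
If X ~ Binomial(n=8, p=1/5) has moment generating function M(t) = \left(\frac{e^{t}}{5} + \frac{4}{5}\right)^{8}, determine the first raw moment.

To find E[X], compute M^(1)(0):
M^(1)(t) = \frac{8 \left(\frac{e^{t}}{5} + \frac{4}{5}\right)^{7} e^{t}}{5}
M^(1)(0) = \frac{8}{5}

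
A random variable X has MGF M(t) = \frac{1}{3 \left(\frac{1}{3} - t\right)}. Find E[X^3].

To find E[X^3], compute M^(3)(0):
M^(1)(t) = \frac{1}{3 \left(\frac{1}{3} - t\right)^{2}}
M^(2)(t) = \frac{2}{3 \left(\frac{1}{3} - t\right)^{3}}
M^(3)(t) = \frac{2}{\left(\frac{1}{3} - t\right)^{4}}
M^(3)(0) = 162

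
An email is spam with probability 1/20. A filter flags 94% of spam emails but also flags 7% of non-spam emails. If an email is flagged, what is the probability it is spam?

Let D = the rare event, + = positive/flagged.
P(D) = 1/20
P(+|D) = 94/100 = 47/50
P(+|D') = 7/100
P(+) = P(+|D)P(D) + P(+|D')P(D')
     = \frac{47}{50} × \frac{1}{20} + \frac{7}{100} × \frac{19}{20}
     = \frac{227}{2000}
P(D|+) = P(+|D)P(D)/P(+) = \frac{94}{227}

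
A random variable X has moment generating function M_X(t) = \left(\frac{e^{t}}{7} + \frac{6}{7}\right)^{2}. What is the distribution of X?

The MGF M(t) = \left(\frac{e^{t}}{7} + \frac{6}{7}\right)^{2} is the standard form for the Binomial distribution.
Comparing with the known MGF formula identifies: Binomial(n=2, p=1/7)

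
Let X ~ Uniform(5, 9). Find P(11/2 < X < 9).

P(11/2 < X < 9) = ∫_{11/2}^{9} f(x) dx
where f(x) = \frac{1}{4}
= \frac{7}{8}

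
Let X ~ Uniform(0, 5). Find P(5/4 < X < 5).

P(5/4 < X < 5) = ∫_{5/4}^{5} f(x) dx
where f(x) = \frac{1}{5}
= \frac{3}{4}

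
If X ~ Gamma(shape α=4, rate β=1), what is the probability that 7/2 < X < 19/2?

P(7/2 < X < 19/2) = ∫_{7/2}^{19/2} f(x) dx
where f(x) = \frac{x^{3} e^{- x}}{6}
= \frac{-9529 + 853 e^{6}}{48 e^{\frac{19}{2}}}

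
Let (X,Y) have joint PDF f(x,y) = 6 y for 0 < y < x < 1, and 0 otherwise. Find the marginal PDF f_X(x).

f_X(x) = ∫_0^x 6 y dy = 3 x^{2}
for 0 < x < 1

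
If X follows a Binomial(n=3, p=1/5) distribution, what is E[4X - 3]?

For X ~ Binomial(n=3, p=1/5):
E[X] = \frac{3}{5}
E[4X - 3] = 4 × E[X] - 3 = - \frac{3}{5}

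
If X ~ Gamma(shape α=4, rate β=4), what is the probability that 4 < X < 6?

P(4 < X < 6) = ∫_{4}^{6} f(x) dx
where f(x) = \frac{128 x^{3} e^{- 4 x}}{3}
= \frac{-7851 + 2483 e^{8}}{3 e^{24}}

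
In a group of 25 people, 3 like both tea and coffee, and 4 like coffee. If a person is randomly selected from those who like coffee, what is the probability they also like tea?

P(A ∩ B) = 3/25
P(B) = 4/25
P(A|B) = P(A ∩ B) / P(B) = (3/25) / (4/25) = 3/4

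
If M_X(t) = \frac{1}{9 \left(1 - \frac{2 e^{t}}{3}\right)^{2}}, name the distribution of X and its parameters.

The MGF M(t) = \frac{1}{9 \left(1 - \frac{2 e^{t}}{3}\right)^{2}} is the standard form for the NegativeBinomial distribution.
Comparing with the known MGF formula identifies: NegBin(r=2, p=1/3), X = failures before r-th success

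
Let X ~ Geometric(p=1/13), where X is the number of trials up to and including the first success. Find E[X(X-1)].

E[X(X-1)] = E[X² - X] = E[X²] - E[X]
E[X] = 13
E[X²] = Var(X) + (E[X])² = 156 + (13)² = 325
E[X(X-1)] = 325 - 13 = 312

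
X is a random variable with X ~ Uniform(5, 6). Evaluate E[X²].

Using the identity E[X²] = Var(X) + (E[X])²:
E[X] = \frac{11}{2}
Var(X) = \frac{1}{12}
E[X²] = \frac{1}{12} + (\frac{11}{2})²
= \frac{91}{3}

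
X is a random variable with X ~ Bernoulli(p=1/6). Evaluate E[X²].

Using the identity E[X²] = Var(X) + (E[X])²:
E[X] = \frac{1}{6}
Var(X) = \frac{5}{36}
E[X²] = \frac{5}{36} + (\frac{1}{6})²
= \frac{1}{6}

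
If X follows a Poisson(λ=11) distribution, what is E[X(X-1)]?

E[X(X-1)] = E[X² - X] = E[X²] - E[X]
E[X] = 11
E[X²] = Var(X) + (E[X])² = 11 + (11)² = 132
E[X(X-1)] = 132 - 11 = 121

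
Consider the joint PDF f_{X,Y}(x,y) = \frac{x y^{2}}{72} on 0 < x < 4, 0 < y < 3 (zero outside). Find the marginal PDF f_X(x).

f_X(x) = ∫_0^3 f(x,y) dy
= ∫_0^3 \frac{x y^{2}}{72} dy
= \frac{x}{8} for 0 < x < 4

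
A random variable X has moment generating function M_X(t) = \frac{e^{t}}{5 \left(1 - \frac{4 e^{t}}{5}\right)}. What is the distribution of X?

The MGF M(t) = \frac{e^{t}}{5 \left(1 - \frac{4 e^{t}}{5}\right)} is the standard form for the Geometric distribution.
Comparing with the known MGF formula identifies: Geometric(p=1/5), X = trial number of first success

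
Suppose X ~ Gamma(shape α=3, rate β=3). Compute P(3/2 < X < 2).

P(3/2 < X < 2) = ∫_{3/2}^{2} f(x) dx
where f(x) = \frac{27 x^{2} e^{- 3 x}}{2}
= - \frac{25}{e^{6}} + \frac{125}{8 e^{\frac{9}{2}}}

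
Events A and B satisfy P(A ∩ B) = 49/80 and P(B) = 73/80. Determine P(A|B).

P(A|B) = P(A ∩ B) / P(B)
= (49/80) / (73/80)
= 49/73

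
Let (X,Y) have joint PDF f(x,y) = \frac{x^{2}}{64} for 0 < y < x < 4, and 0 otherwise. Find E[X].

f_X(x) = ∫_0^x \frac{x^{2}}{64} dy = \frac{x^{3}}{64}
E[X] = ∫_0^4 x × (\frac{x^{3}}{64}) dx = \frac{16}{5}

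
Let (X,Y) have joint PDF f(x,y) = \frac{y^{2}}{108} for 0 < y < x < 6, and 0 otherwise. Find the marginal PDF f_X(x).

f_X(x) = ∫_0^x \frac{y^{2}}{108} dy = \frac{x^{3}}{324}
for 0 < x < 6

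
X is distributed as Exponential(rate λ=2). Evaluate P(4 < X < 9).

P(4 < X < 9) = ∫_{4}^{9} f(x) dx
where f(x) = 2 e^{- 2 x}
= - \frac{1 - e^{10}}{e^{18}}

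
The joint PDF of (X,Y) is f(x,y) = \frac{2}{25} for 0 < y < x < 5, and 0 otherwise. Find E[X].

f_X(x) = ∫_0^x \frac{2}{25} dy = \frac{2 x}{25}
E[X] = ∫_0^5 x × (\frac{2 x}{25}) dx = \frac{10}{3}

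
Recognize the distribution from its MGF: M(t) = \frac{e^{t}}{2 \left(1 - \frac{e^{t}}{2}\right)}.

The MGF M(t) = \frac{e^{t}}{2 \left(1 - \frac{e^{t}}{2}\right)} is the standard form for the Geometric distribution.
Comparing with the known MGF formula identifies: Geometric(p=1/2), X = trial number of first success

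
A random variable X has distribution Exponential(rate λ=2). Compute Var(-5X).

For X ~ Exponential(rate λ=2):
Var(X) = \frac{1}{4}
Var(-5X) = (-5)² × Var(X) = 25 × \frac{1}{4} = \frac{25}{4}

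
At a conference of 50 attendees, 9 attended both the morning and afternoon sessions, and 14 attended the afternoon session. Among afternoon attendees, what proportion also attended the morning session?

P(A ∩ B) = 9/50
P(B) = 14/50 = 7/25
P(A|B) = P(A ∩ B) / P(B) = (9/50) / (7/25) = 9/14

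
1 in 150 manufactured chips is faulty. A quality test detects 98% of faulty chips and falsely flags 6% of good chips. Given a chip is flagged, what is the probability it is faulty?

Let D = the rare event, + = positive/flagged.
P(D) = 1/150
P(+|D) = 98/100 = 49/50
P(+|D') = 6/100 = 3/50
P(+) = P(+|D)P(D) + P(+|D')P(D')
     = \frac{49}{50} × \frac{1}{150} + \frac{3}{50} × \frac{149}{150}
     = \frac{124}{1875}
P(D|+) = P(+|D)P(D)/P(+) = \frac{49}{496}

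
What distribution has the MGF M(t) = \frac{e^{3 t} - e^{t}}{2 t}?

The MGF M(t) = \frac{e^{3 t} - e^{t}}{2 t} is the standard form for the Uniform distribution.
Comparing with the known MGF formula identifies: Uniform(1, 3)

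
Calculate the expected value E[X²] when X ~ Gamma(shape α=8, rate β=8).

Using the identity E[X²] = Var(X) + (E[X])²:
E[X] = 1
Var(X) = \frac{1}{8}
E[X²] = \frac{1}{8} + (1)²
= \frac{9}{8}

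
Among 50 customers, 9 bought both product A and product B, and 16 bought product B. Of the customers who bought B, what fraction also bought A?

P(A ∩ B) = 9/50
P(B) = 16/50 = 8/25
P(A|B) = P(A ∩ B) / P(B) = (9/50) / (8/25) = 9/16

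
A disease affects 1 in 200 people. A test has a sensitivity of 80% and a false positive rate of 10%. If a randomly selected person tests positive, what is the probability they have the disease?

Let D = the rare event, + = positive/flagged.
P(D) = 1/200
P(+|D) = 80/100 = 4/5
P(+|D') = 10/100 = 1/10
P(+) = P(+|D)P(D) + P(+|D')P(D')
     = \frac{4}{5} × \frac{1}{200} + \frac{1}{10} × \frac{199}{200}
     = \frac{207}{2000}
P(D|+) = P(+|D)P(D)/P(+) = \frac{8}{207}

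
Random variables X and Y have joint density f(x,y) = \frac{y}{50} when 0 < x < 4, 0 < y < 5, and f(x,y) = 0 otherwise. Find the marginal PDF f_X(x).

f_X(x) = ∫_0^5 f(x,y) dy
= ∫_0^5 \frac{y}{50} dy
= \frac{1}{4} for 0 < x < 4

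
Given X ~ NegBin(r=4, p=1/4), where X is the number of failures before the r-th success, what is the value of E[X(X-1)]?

E[X(X-1)] = E[X² - X] = E[X²] - E[X]
E[X] = 12
E[X²] = Var(X) + (E[X])² = 48 + (12)² = 192
E[X(X-1)] = 192 - 12 = 180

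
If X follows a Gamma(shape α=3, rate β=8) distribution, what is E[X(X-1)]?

E[X(X-1)] = E[X² - X] = E[X²] - E[X]
E[X] = \frac{3}{8}
E[X²] = Var(X) + (E[X])² = \frac{3}{64} + (\frac{3}{8})² = \frac{3}{16}
E[X(X-1)] = \frac{3}{16} - \frac{3}{8} = - \frac{3}{16}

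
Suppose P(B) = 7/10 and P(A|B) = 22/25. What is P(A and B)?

By definition, P(A|B) = P(A ∩ B) / P(B)
So P(A ∩ B) = P(A|B) × P(B)
= 22/25 × 7/10
= 77/125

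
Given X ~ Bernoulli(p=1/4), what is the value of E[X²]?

Using the identity E[X²] = Var(X) + (E[X])²:
E[X] = \frac{1}{4}
Var(X) = \frac{3}{16}
E[X²] = \frac{3}{16} + (\frac{1}{4})²
= \frac{1}{4}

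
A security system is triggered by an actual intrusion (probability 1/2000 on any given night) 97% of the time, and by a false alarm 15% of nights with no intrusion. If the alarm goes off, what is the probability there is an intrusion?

Let D = the rare event, + = positive/flagged.
P(D) = 1/2000
P(+|D) = 97/100
P(+|D') = 15/100 = 3/20
P(+) = P(+|D)P(D) + P(+|D')P(D')
     = \frac{97}{100} × \frac{1}{2000} + \frac{3}{20} × \frac{1999}{2000}
     = \frac{15041}{100000}
P(D|+) = P(+|D)P(D)/P(+) = \frac{97}{30082}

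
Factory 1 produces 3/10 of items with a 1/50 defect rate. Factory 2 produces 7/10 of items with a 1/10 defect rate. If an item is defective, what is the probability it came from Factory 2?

Using Bayes' theorem:
P(F1) = 3/10, P(D|F1) = 1/50
P(F2) = 7/10, P(D|F2) = 1/10
P(D) = P(D|F1)P(F1) + P(D|F2)P(F2)
     = \frac{19}{250}
P(F2|D) = P(D|F2)P(F2) / P(D)
= \frac{35}{38}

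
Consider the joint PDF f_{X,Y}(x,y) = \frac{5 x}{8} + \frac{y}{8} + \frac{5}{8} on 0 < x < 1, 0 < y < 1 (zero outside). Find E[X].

E[X] = ∫_0^1 ∫_0^1 x × f(x,y) dy dx
= ∫_0^1 ∫_0^1 x × (\frac{5 x}{8} + \frac{y}{8} + \frac{5}{8}) dy dx
= \frac{53}{96}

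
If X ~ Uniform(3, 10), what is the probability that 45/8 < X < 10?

P(45/8 < X < 10) = ∫_{45/8}^{10} f(x) dx
where f(x) = \frac{1}{7}
= \frac{5}{8}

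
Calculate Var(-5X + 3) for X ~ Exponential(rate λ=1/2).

For X ~ Exponential(rate λ=1/2):
Var(X) = 4
Var(-5X + 3) = (-5)² × Var(X) = 25 × 4 = 100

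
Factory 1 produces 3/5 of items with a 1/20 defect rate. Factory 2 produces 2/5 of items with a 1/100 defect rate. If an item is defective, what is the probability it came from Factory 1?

Using Bayes' theorem:
P(F1) = 3/5, P(D|F1) = 1/20
P(F2) = 2/5, P(D|F2) = 1/100
P(D) = P(D|F1)P(F1) + P(D|F2)P(F2)
     = \frac{17}{500}
P(F1|D) = P(D|F1)P(F1) / P(D)
= \frac{15}{17}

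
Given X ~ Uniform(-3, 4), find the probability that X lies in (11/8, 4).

P(11/8 < X < 4) = ∫_{11/8}^{4} f(x) dx
where f(x) = \frac{1}{7}
= \frac{3}{8}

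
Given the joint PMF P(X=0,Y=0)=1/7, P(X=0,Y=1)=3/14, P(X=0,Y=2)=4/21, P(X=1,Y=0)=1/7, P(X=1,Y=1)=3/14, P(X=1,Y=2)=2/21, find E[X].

First find marginal of X:
P(X=0) = 23/42
P(X=1) = 19/42
E[X] = 0 × 23/42 + 1 × 19/42 = 19/42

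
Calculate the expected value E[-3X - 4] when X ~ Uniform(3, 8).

For X ~ Uniform(3, 8):
E[X] = \frac{11}{2}
E[-3X - 4] = -3 × E[X] - 4 = - \frac{41}{2}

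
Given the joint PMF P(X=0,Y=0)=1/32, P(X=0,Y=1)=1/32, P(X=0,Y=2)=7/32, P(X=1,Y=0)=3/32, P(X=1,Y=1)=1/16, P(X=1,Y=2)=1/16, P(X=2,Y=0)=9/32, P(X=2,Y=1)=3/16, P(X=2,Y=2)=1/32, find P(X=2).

P(X=2) = P(X=2,Y=0) + P(X=2,Y=1) + P(X=2,Y=2)
= 9/32 + 3/16 + 1/32
= 1/2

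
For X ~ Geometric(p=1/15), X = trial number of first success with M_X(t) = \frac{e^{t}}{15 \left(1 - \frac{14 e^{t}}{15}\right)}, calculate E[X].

To find E[X], compute M^(1)(0):
M^(1)(t) = \frac{e^{t}}{15 \left(1 - \frac{14 e^{t}}{15}\right)} + \frac{14 e^{2 t}}{225 \left(1 - \frac{14 e^{t}}{15}\right)^{2}}
M^(1)(0) = 15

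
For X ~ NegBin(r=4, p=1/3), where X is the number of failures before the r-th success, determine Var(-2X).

For X ~ NegBin(r=4, p=1/3), where X is the number of failures before the r-th success:
Var(X) = 24
Var(-2X) = (-2)² × Var(X) = 4 × 24 = 96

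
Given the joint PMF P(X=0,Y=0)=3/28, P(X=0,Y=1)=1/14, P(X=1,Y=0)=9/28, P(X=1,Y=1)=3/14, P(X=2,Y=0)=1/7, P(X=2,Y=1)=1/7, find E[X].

First find marginal of X:
P(X=0) = 5/28
P(X=1) = 15/28
P(X=2) = 2/7
E[X] = 0 × 5/28 + 1 × 15/28 + 2 × 2/7 = 31/28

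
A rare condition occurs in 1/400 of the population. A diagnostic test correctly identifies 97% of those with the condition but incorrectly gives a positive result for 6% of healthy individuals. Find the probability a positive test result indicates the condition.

Let D = the rare event, + = positive/flagged.
P(D) = 1/400
P(+|D) = 97/100
P(+|D') = 6/100 = 3/50
P(+) = P(+|D)P(D) + P(+|D')P(D')
     = \frac{97}{100} × \frac{1}{400} + \frac{3}{50} × \frac{399}{400}
     = \frac{2491}{40000}
P(D|+) = P(+|D)P(D)/P(+) = \frac{97}{2491}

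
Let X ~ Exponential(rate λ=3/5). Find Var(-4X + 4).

For X ~ Exponential(rate λ=3/5):
Var(X) = \frac{25}{9}
Var(-4X + 4) = (-4)² × Var(X) = 16 × \frac{25}{9} = \frac{400}{9}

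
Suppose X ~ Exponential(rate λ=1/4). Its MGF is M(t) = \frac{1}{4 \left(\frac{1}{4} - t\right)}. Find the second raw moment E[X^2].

To find E[X^2], compute M^(2)(0):
M^(1)(t) = \frac{1}{4 \left(\frac{1}{4} - t\right)^{2}}
M^(2)(t) = \frac{1}{2 \left(\frac{1}{4} - t\right)^{3}}
M^(2)(0) = 32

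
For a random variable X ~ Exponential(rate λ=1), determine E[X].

For X ~ Exponential(rate λ=1), the expected value is:
E[X] = 1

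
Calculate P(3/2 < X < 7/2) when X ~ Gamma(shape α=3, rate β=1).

P(3/2 < X < 7/2) = ∫_{3/2}^{7/2} f(x) dx
where f(x) = \frac{x^{2} e^{- x}}{2}
= \frac{-85 + 29 e^{2}}{8 e^{\frac{7}{2}}}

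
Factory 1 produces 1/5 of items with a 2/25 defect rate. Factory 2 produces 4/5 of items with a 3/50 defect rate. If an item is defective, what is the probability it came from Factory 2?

Using Bayes' theorem:
P(F1) = 1/5, P(D|F1) = 2/25
P(F2) = 4/5, P(D|F2) = 3/50
P(D) = P(D|F1)P(F1) + P(D|F2)P(F2)
     = \frac{8}{125}
P(F2|D) = P(D|F2)P(F2) / P(D)
= \frac{3}{4}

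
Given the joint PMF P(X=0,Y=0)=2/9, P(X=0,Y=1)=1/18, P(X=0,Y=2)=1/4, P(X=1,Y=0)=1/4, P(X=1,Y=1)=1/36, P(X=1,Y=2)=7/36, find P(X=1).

P(X=1) = P(X=1,Y=0) + P(X=1,Y=1) + P(X=1,Y=2)
= 1/4 + 1/36 + 7/36
= 17/36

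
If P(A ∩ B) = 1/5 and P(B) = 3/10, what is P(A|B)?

P(A|B) = P(A ∩ B) / P(B)
= (1/5) / (3/10)
= 2/3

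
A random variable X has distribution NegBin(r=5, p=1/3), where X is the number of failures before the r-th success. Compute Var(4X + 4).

For X ~ NegBin(r=5, p=1/3), where X is the number of failures before the r-th success:
Var(X) = 30
Var(4X + 4) = (4)² × Var(X) = 16 × 30 = 480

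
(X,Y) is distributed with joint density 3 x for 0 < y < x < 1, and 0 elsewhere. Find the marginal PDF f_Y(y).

f_Y(y) = ∫_y^1 3 x dx = \frac{3}{2} - \frac{3 y^{2}}{2}
for 0 < y < 1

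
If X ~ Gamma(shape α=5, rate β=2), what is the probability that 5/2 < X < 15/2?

P(5/2 < X < 15/2) = ∫_{5/2}^{15/2} f(x) dx
where f(x) = \frac{4 x^{4} e^{- 2 x}}{3}
= \frac{-22403 + 523 e^{10}}{8 e^{15}}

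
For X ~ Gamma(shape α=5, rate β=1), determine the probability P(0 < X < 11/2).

P(0 < X < 11/2) = ∫_{0}^{11/2} f(x) dx
where f(x) = \frac{x^{4} e^{- x}}{24}
= 1 - \frac{33593}{384 e^{\frac{11}{2}}}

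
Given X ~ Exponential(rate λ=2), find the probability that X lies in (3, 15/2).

P(3 < X < 15/2) = ∫_{3}^{15/2} f(x) dx
where f(x) = 2 e^{- 2 x}
= - \frac{1 - e^{9}}{e^{15}}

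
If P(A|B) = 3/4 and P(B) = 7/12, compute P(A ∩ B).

By definition, P(A|B) = P(A ∩ B) / P(B)
So P(A ∩ B) = P(A|B) × P(B)
= 3/4 × 7/12
= 7/16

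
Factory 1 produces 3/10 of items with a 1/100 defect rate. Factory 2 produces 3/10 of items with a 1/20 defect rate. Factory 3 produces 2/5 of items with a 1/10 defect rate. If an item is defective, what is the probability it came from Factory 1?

Using Bayes' theorem:
P(F1) = 3/10, P(D|F1) = 1/100
P(F2) = 3/10, P(D|F2) = 1/20
P(F3) = 2/5, P(D|F3) = 1/10
P(D) = P(D|F1)P(F1) + P(D|F2)P(F2) + P(D|F3)P(F3)
     = \frac{29}{500}
P(F1|D) = P(D|F1)P(F1) / P(D)
= \frac{3}{58}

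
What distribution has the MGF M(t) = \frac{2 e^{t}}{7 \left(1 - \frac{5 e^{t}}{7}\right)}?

The MGF M(t) = \frac{2 e^{t}}{7 \left(1 - \frac{5 e^{t}}{7}\right)} is the standard form for the Geometric distribution.
Comparing with the known MGF formula identifies: Geometric(p=2/7), X = trial number of first success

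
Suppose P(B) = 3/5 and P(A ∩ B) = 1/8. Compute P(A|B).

P(A|B) = P(A ∩ B) / P(B)
= (1/8) / (3/5)
= 5/24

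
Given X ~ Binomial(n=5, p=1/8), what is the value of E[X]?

For X ~ Binomial(n=5, p=1/8), the expected value is:
E[X] = \frac{5}{8}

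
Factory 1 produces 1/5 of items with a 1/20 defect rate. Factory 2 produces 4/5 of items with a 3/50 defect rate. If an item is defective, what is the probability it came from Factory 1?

Using Bayes' theorem:
P(F1) = 1/5, P(D|F1) = 1/20
P(F2) = 4/5, P(D|F2) = 3/50
P(D) = P(D|F1)P(F1) + P(D|F2)P(F2)
     = \frac{29}{500}
P(F1|D) = P(D|F1)P(F1) / P(D)
= \frac{5}{29}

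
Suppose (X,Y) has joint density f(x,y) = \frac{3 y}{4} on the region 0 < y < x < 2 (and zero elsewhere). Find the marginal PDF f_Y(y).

f_Y(y) = ∫_y^2 \frac{3 y}{4} dx = \frac{3 y \left(2 - y\right)}{4}
for 0 < y < 2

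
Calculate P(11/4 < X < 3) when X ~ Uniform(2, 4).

P(11/4 < X < 3) = ∫_{11/4}^{3} f(x) dx
where f(x) = \frac{1}{2}
= \frac{1}{8}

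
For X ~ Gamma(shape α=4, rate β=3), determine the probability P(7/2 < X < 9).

P(7/2 < X < 9) = ∫_{7/2}^{9} f(x) dx
where f(x) = \frac{27 x^{3} e^{- 3 x}}{2}
= - \frac{3673}{e^{27}} + \frac{4153}{16 e^{\frac{21}{2}}}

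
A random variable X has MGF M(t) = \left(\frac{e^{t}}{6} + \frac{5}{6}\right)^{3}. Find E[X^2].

To find E[X^2], compute M^(2)(0):
M^(1)(t) = \frac{\left(\frac{e^{t}}{6} + \frac{5}{6}\right)^{2} e^{t}}{2}
M^(2)(t) = \frac{\left(\frac{e^{t}}{6} + \frac{5}{6}\right)^{2} e^{t}}{2} + \frac{\left(\frac{e^{t}}{6} + \frac{5}{6}\right) e^{2 t}}{6}
M^(2)(0) = \frac{2}{3}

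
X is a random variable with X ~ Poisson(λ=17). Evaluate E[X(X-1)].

E[X(X-1)] = E[X² - X] = E[X²] - E[X]
E[X] = 17
E[X²] = Var(X) + (E[X])² = 17 + (17)² = 306
E[X(X-1)] = 306 - 17 = 289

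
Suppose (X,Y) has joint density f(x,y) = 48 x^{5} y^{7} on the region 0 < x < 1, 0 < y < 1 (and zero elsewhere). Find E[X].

E[X] = ∫_0^1 ∫_0^1 x × f(x,y) dy dx
= ∫_0^1 ∫_0^1 x × (48 x^{5} y^{7}) dy dx
= \frac{6}{7}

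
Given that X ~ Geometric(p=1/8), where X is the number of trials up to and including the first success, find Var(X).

For X ~ Geometric(p=1/8), where X is the number of trials up to and including the first success:
Var(X) = 56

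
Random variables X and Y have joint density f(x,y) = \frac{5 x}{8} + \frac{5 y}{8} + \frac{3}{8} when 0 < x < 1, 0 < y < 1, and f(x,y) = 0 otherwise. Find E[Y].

E[Y] = ∫_0^1 ∫_0^1 y × f(x,y) dx dy
= \frac{53}{96}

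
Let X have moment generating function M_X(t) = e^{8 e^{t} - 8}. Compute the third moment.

To find E[X^3], compute M^(3)(0):
M^(1)(t) = 8 e^{t} e^{8 e^{t} - 8}
M^(2)(t) = 64 e^{2 t} e^{8 e^{t} - 8} + 8 e^{t} e^{8 e^{t} - 8}
M^(3)(t) = 512 e^{3 t} e^{8 e^{t} - 8} + 192 e^{2 t} e^{8 e^{t} - 8} + 8 e^{t} e^{8 e^{t} - 8}
M^(3)(0) = 712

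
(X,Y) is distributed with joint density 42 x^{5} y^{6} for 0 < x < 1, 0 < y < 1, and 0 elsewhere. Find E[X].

E[X] = ∫_0^1 ∫_0^1 x × f(x,y) dy dx
= ∫_0^1 ∫_0^1 x × (42 x^{5} y^{6}) dy dx
= \frac{6}{7}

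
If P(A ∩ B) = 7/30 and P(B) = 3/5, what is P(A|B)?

P(A|B) = P(A ∩ B) / P(B)
= (7/30) / (3/5)
= 7/18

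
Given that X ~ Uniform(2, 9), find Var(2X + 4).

For X ~ Uniform(2, 9):
Var(X) = \frac{49}{12}
Var(2X + 4) = (2)² × Var(X) = 4 × \frac{49}{12} = \frac{49}{3}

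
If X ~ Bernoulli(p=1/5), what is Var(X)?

For X ~ Bernoulli(p=1/5):
Var(X) = \frac{4}{25}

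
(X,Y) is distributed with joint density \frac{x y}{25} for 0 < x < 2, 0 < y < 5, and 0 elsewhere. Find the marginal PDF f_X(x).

f_X(x) = ∫_0^5 f(x,y) dy
= ∫_0^5 \frac{x y}{25} dy
= \frac{x}{2} for 0 < x < 2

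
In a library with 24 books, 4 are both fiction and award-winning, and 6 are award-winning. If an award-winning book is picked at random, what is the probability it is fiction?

P(A ∩ B) = 4/24 = 1/6
P(B) = 6/24 = 1/4
P(A|B) = P(A ∩ B) / P(B) = (1/6) / (1/4) = 2/3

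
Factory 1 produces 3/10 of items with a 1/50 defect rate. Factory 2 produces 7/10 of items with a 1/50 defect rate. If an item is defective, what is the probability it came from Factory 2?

Using Bayes' theorem:
P(F1) = 3/10, P(D|F1) = 1/50
P(F2) = 7/10, P(D|F2) = 1/50
P(D) = P(D|F1)P(F1) + P(D|F2)P(F2)
     = \frac{1}{50}
P(F2|D) = P(D|F2)P(F2) / P(D)
= \frac{7}{10}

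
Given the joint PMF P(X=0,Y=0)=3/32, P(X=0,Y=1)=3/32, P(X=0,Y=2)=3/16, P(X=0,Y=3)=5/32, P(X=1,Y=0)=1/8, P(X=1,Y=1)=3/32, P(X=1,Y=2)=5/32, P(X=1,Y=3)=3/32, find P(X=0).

P(X=0) = P(X=0,Y=0) + P(X=0,Y=1) + P(X=0,Y=2) + P(X=0,Y=3)
= 3/32 + 3/32 + 3/16 + 5/32
= 17/32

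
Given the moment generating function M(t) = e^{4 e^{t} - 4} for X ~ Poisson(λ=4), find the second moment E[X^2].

To find E[X^2], compute M^(2)(0):
M^(1)(t) = 4 e^{t} e^{4 e^{t} - 4}
M^(2)(t) = 16 e^{2 t} e^{4 e^{t} - 4} + 4 e^{t} e^{4 e^{t} - 4}
M^(2)(0) = 20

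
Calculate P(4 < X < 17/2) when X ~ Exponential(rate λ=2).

P(4 < X < 17/2) = ∫_{4}^{17/2} f(x) dx
where f(x) = 2 e^{- 2 x}
= - \frac{1 - e^{9}}{e^{17}}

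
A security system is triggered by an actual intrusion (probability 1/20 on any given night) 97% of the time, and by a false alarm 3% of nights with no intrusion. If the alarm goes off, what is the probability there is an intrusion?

Let D = the rare event, + = positive/flagged.
P(D) = 1/20
P(+|D) = 97/100
P(+|D') = 3/100
P(+) = P(+|D)P(D) + P(+|D')P(D')
     = \frac{97}{100} × \frac{1}{20} + \frac{3}{100} × \frac{19}{20}
     = \frac{77}{1000}
P(D|+) = P(+|D)P(D)/P(+) = \frac{97}{154}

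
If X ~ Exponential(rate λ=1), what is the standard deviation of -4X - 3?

For X ~ Exponential(rate λ=1):
Var(X) = 1
SD(X) = √(Var(X)) = √(1) = 1
SD(-4X - 3) = |-4| × SD(X) = 4 × 1 = 4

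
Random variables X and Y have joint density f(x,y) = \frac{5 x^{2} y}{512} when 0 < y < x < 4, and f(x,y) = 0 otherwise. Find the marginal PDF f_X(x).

f_X(x) = ∫_0^x \frac{5 x^{2} y}{512} dy = \frac{5 x^{4}}{1024}
for 0 < x < 4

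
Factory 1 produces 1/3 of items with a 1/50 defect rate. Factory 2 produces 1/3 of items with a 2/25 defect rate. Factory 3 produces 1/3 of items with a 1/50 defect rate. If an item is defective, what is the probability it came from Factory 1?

Using Bayes' theorem:
P(F1) = 1/3, P(D|F1) = 1/50
P(F2) = 1/3, P(D|F2) = 2/25
P(F3) = 1/3, P(D|F3) = 1/50
P(D) = P(D|F1)P(F1) + P(D|F2)P(F2) + P(D|F3)P(F3)
     = \frac{1}{25}
P(F1|D) = P(D|F1)P(F1) / P(D)
= \frac{1}{6}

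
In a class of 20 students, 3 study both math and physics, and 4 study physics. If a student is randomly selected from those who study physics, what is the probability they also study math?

P(A ∩ B) = 3/20
P(B) = 4/20 = 1/5
P(A|B) = P(A ∩ B) / P(B) = (3/20) / (1/5) = 3/4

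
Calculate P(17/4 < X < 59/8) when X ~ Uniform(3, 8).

P(17/4 < X < 59/8) = ∫_{17/4}^{59/8} f(x) dx
where f(x) = \frac{1}{5}
= \frac{5}{8}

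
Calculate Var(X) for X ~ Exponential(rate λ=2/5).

For X ~ Exponential(rate λ=2/5):
Var(X) = \frac{25}{4}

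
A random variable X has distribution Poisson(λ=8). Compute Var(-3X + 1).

For X ~ Poisson(λ=8):
Var(X) = 8
Var(-3X + 1) = (-3)² × Var(X) = 9 × 8 = 72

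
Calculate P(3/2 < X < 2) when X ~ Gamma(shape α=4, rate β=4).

P(3/2 < X < 2) = ∫_{3/2}^{2} f(x) dx
where f(x) = \frac{128 x^{3} e^{- 4 x}}{3}
= \frac{-379 + 183 e^{2}}{3 e^{8}}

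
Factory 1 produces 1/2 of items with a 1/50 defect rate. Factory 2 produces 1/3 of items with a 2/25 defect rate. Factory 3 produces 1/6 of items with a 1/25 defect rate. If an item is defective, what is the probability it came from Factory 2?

Using Bayes' theorem:
P(F1) = 1/2, P(D|F1) = 1/50
P(F2) = 1/3, P(D|F2) = 2/25
P(F3) = 1/6, P(D|F3) = 1/25
P(D) = P(D|F1)P(F1) + P(D|F2)P(F2) + P(D|F3)P(F3)
     = \frac{13}{300}
P(F2|D) = P(D|F2)P(F2) / P(D)
= \frac{8}{13}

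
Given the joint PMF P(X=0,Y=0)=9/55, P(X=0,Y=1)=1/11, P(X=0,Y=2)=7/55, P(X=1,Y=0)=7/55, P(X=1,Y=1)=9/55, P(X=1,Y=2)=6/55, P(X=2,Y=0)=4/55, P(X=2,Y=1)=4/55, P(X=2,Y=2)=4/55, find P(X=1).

P(X=1) = P(X=1,Y=0) + P(X=1,Y=1) + P(X=1,Y=2)
= 7/55 + 9/55 + 6/55
= 2/5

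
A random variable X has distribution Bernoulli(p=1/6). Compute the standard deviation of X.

For X ~ Bernoulli(p=1/6):
Var(X) = \frac{5}{36}
SD(X) = √(Var(X)) = √(\frac{5}{36}) = \frac{\sqrt{5}}{6}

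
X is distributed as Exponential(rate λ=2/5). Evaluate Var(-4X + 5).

For X ~ Exponential(rate λ=2/5):
Var(X) = \frac{25}{4}
Var(-4X + 5) = (-4)² × Var(X) = 16 × \frac{25}{4} = 100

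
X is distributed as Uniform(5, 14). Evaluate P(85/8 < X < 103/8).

P(85/8 < X < 103/8) = ∫_{85/8}^{103/8} f(x) dx
where f(x) = \frac{1}{9}
= \frac{1}{4}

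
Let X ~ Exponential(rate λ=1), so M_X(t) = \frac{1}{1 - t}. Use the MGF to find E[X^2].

To find E[X^2], compute M^(2)(0):
M^(1)(t) = \frac{1}{\left(1 - t\right)^{2}}
M^(2)(t) = \frac{2}{\left(1 - t\right)^{3}}
M^(2)(0) = 2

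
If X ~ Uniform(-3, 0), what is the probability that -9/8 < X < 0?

P(-9/8 < X < 0) = ∫_{-9/8}^{0} f(x) dx
where f(x) = \frac{1}{3}
= \frac{3}{8}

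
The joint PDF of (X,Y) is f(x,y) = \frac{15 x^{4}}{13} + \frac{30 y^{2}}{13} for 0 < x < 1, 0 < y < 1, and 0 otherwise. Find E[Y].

E[Y] = ∫_0^1 ∫_0^1 y × f(x,y) dx dy
= \frac{9}{13}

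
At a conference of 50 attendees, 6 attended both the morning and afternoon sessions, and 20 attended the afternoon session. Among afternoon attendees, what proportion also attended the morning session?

P(A ∩ B) = 6/50 = 3/25
P(B) = 20/50 = 2/5
P(A|B) = P(A ∩ B) / P(B) = (3/25) / (2/5) = 3/10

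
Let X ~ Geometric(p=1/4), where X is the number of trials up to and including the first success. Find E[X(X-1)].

E[X(X-1)] = E[X² - X] = E[X²] - E[X]
E[X] = 4
E[X²] = Var(X) + (E[X])² = 12 + (4)² = 28
E[X(X-1)] = 28 - 4 = 24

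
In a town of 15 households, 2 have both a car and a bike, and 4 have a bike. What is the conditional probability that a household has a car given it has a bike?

P(A ∩ B) = 2/15
P(B) = 4/15
P(A|B) = P(A ∩ B) / P(B) = (2/15) / (4/15) = 1/2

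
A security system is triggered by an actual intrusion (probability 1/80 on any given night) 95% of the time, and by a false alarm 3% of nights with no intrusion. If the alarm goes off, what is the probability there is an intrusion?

Let D = the rare event, + = positive/flagged.
P(D) = 1/80
P(+|D) = 95/100 = 19/20
P(+|D') = 3/100
P(+) = P(+|D)P(D) + P(+|D')P(D')
     = \frac{19}{20} × \frac{1}{80} + \frac{3}{100} × \frac{79}{80}
     = \frac{83}{2000}
P(D|+) = P(+|D)P(D)/P(+) = \frac{95}{332}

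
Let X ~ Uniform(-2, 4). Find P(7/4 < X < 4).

P(7/4 < X < 4) = ∫_{7/4}^{4} f(x) dx
where f(x) = \frac{1}{6}
= \frac{3}{8}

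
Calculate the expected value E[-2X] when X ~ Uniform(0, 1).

For X ~ Uniform(0, 1):
E[X] = \frac{1}{2}
E[-2X] = -2 × E[X] + 0 = -1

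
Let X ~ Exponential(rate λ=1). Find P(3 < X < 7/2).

P(3 < X < 7/2) = ∫_{3}^{7/2} f(x) dx
where f(x) = e^{- x}
= - \frac{1}{e^{\frac{7}{2}}} + e^{-3}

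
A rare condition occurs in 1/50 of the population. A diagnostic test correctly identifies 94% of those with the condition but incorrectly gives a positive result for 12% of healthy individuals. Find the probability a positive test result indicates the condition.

Let D = the rare event, + = positive/flagged.
P(D) = 1/50
P(+|D) = 94/100 = 47/50
P(+|D') = 12/100 = 3/25
P(+) = P(+|D)P(D) + P(+|D')P(D')
     = \frac{47}{50} × \frac{1}{50} + \frac{3}{25} × \frac{49}{50}
     = \frac{341}{2500}
P(D|+) = P(+|D)P(D)/P(+) = \frac{47}{341}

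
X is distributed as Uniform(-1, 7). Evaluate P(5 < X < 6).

P(5 < X < 6) = ∫_{5}^{6} f(x) dx
where f(x) = \frac{1}{8}
= \frac{1}{8}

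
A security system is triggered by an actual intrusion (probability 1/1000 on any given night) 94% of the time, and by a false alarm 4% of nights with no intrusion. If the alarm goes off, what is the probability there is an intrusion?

Let D = the rare event, + = positive/flagged.
P(D) = 1/1000
P(+|D) = 94/100 = 47/50
P(+|D') = 4/100 = 1/25
P(+) = P(+|D)P(D) + P(+|D')P(D')
     = \frac{47}{50} × \frac{1}{1000} + \frac{1}{25} × \frac{999}{1000}
     = \frac{409}{10000}
P(D|+) = P(+|D)P(D)/P(+) = \frac{47}{2045}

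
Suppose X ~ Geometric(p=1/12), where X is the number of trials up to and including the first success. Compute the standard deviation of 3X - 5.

For X ~ Geometric(p=1/12), where X is the number of trials up to and including the first success:
Var(X) = 132
SD(X) = √(Var(X)) = √(132) = 2 \sqrt{33}
SD(3X - 5) = |3| × SD(X) = 3 × 2 \sqrt{33} = 6 \sqrt{33}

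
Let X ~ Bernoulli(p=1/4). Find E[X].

For X ~ Bernoulli(p=1/4), the expected value is:
E[X] = \frac{1}{4}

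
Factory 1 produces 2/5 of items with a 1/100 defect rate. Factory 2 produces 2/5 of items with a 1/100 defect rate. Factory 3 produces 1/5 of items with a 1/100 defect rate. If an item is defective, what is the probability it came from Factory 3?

Using Bayes' theorem:
P(F1) = 2/5, P(D|F1) = 1/100
P(F2) = 2/5, P(D|F2) = 1/100
P(F3) = 1/5, P(D|F3) = 1/100
P(D) = P(D|F1)P(F1) + P(D|F2)P(F2) + P(D|F3)P(F3)
     = \frac{1}{100}
P(F3|D) = P(D|F3)P(F3) / P(D)
= \frac{1}{5}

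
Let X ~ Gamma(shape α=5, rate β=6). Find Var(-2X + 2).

For X ~ Gamma(shape α=5, rate β=6):
Var(X) = \frac{5}{36}
Var(-2X + 2) = (-2)² × Var(X) = 4 × \frac{5}{36} = \frac{5}{9}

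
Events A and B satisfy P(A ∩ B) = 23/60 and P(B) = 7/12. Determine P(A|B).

P(A|B) = P(A ∩ B) / P(B)
= (23/60) / (7/12)
= 23/35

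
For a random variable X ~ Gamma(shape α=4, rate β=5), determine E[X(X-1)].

E[X(X-1)] = E[X² - X] = E[X²] - E[X]
E[X] = \frac{4}{5}
E[X²] = Var(X) + (E[X])² = \frac{4}{25} + (\frac{4}{5})² = \frac{4}{5}
E[X(X-1)] = \frac{4}{5} - \frac{4}{5} = 0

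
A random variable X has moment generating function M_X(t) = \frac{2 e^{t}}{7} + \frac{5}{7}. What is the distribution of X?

The MGF M(t) = \frac{2 e^{t}}{7} + \frac{5}{7} is the standard form for the Bernoulli distribution.
Comparing with the known MGF formula identifies: Bernoulli(p=2/7)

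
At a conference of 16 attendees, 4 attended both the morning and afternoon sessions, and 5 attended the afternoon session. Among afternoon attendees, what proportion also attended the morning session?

P(A ∩ B) = 4/16 = 1/4
P(B) = 5/16
P(A|B) = P(A ∩ B) / P(B) = (1/4) / (5/16) = 4/5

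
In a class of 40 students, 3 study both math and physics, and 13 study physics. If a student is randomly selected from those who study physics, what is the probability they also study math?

P(A ∩ B) = 3/40
P(B) = 13/40
P(A|B) = P(A ∩ B) / P(B) = (3/40) / (13/40) = 3/13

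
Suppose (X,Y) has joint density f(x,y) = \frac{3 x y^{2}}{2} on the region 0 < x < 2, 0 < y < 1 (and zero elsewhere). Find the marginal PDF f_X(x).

f_X(x) = ∫_0^1 f(x,y) dy
= ∫_0^1 \frac{3 x y^{2}}{2} dy
= \frac{x}{2} for 0 < x < 2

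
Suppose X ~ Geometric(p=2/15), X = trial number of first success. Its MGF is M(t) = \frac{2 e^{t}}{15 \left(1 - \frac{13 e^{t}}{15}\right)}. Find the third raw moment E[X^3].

To find E[X^3], compute M^(3)(0):
M^(1)(t) = \frac{2 e^{t}}{15 \left(1 - \frac{13 e^{t}}{15}\right)} + \frac{26 e^{2 t}}{225 \left(1 - \frac{13 e^{t}}{15}\right)^{2}}
M^(2)(t) = \frac{2 e^{t}}{15 \left(1 - \frac{13 e^{t}}{15}\right)} + \frac{26 e^{2 t}}{75 \left(1 - \frac{13 e^{t}}{15}\right)^{2}} + \frac{676 e^{3 t}}{3375 \left(1 - \frac{13 e^{t}}{15}\right)^{3}}
M^(3)(t) = \frac{2 e^{t}}{15 \left(1 - \frac{13 e^{t}}{15}\right)} + \frac{182 e^{2 t}}{225 \left(1 - \frac{13 e^{t}}{15}\right)^{2}} + \frac{1352 e^{3 t}}{1125 \left(1 - \frac{13 e^{t}}{15}\right)^{3}} + \frac{8788 e^{4 t}}{16875 \left(1 - \frac{13 e^{t}}{15}\right)^{4}}
M^(3)(0) = \frac{8805}{4}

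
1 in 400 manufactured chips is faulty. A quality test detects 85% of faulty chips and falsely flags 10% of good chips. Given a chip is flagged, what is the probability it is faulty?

Let D = the rare event, + = positive/flagged.
P(D) = 1/400
P(+|D) = 85/100 = 17/20
P(+|D') = 10/100 = 1/10
P(+) = P(+|D)P(D) + P(+|D')P(D')
     = \frac{17}{20} × \frac{1}{400} + \frac{1}{10} × \frac{399}{400}
     = \frac{163}{1600}
P(D|+) = P(+|D)P(D)/P(+) = \frac{17}{815}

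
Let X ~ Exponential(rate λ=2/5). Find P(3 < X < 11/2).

P(3 < X < 11/2) = ∫_{3}^{11/2} f(x) dx
where f(x) = \frac{2 e^{- \frac{2 x}{5}}}{5}
= - \frac{1 - e}{e^{\frac{11}{5}}}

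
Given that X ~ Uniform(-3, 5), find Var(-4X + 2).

For X ~ Uniform(-3, 5):
Var(X) = \frac{16}{3}
Var(-4X + 2) = (-4)² × Var(X) = 16 × \frac{16}{3} = \frac{256}{3}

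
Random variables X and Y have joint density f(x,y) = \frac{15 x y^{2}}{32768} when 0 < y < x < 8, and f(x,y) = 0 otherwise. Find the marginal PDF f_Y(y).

f_Y(y) = ∫_y^8 \frac{15 x y^{2}}{32768} dx = \frac{15 y^{2} \left(64 - y^{2}\right)}{65536}
for 0 < y < 8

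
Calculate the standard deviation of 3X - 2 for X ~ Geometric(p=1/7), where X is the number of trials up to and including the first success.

For X ~ Geometric(p=1/7), where X is the number of trials up to and including the first success:
Var(X) = 42
SD(X) = √(Var(X)) = √(42) = \sqrt{42}
SD(3X - 2) = |3| × SD(X) = 3 × \sqrt{42} = 3 \sqrt{42}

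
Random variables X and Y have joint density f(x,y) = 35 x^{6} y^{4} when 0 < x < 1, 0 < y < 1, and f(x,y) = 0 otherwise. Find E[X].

E[X] = ∫_0^1 ∫_0^1 x × f(x,y) dy dx
= ∫_0^1 ∫_0^1 x × (35 x^{6} y^{4}) dy dx
= \frac{7}{8}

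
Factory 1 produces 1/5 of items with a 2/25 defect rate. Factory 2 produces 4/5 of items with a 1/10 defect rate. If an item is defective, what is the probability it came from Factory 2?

Using Bayes' theorem:
P(F1) = 1/5, P(D|F1) = 2/25
P(F2) = 4/5, P(D|F2) = 1/10
P(D) = P(D|F1)P(F1) + P(D|F2)P(F2)
     = \frac{12}{125}
P(F2|D) = P(D|F2)P(F2) / P(D)
= \frac{5}{6}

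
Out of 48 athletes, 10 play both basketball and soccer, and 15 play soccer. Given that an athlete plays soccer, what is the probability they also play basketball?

P(A ∩ B) = 10/48 = 5/24
P(B) = 15/48 = 5/16
P(A|B) = P(A ∩ B) / P(B) = (5/24) / (5/16) = 2/3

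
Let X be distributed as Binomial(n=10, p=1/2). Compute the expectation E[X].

For X ~ Binomial(n=10, p=1/2), the expected value is:
E[X] = 5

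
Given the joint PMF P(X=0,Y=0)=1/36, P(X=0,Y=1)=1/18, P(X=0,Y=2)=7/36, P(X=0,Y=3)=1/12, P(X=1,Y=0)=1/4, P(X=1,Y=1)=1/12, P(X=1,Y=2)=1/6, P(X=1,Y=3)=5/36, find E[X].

First find marginal of X:
P(X=0) = 13/36
P(X=1) = 23/36
E[X] = 0 × 13/36 + 1 × 23/36 = 23/36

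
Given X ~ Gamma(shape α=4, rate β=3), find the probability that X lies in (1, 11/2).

P(1 < X < 11/2) = ∫_{1}^{11/2} f(x) dx
where f(x) = \frac{27 x^{3} e^{- 3 x}}{2}
= - \frac{14437}{16 e^{\frac{33}{2}}} + \frac{13}{e^{3}}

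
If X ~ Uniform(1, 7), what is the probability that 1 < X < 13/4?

P(1 < X < 13/4) = ∫_{1}^{13/4} f(x) dx
where f(x) = \frac{1}{6}
= \frac{3}{8}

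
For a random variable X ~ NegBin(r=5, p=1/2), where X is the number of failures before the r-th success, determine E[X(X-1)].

E[X(X-1)] = E[X² - X] = E[X²] - E[X]
E[X] = 5
E[X²] = Var(X) + (E[X])² = 10 + (5)² = 35
E[X(X-1)] = 35 - 5 = 30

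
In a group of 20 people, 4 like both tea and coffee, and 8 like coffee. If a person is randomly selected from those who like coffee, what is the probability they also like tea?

P(A ∩ B) = 4/20 = 1/5
P(B) = 8/20 = 2/5
P(A|B) = P(A ∩ B) / P(B) = (1/5) / (2/5) = 1/2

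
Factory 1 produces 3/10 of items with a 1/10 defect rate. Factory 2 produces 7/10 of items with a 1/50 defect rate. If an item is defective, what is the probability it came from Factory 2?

Using Bayes' theorem:
P(F1) = 3/10, P(D|F1) = 1/10
P(F2) = 7/10, P(D|F2) = 1/50
P(D) = P(D|F1)P(F1) + P(D|F2)P(F2)
     = \frac{11}{250}
P(F2|D) = P(D|F2)P(F2) / P(D)
= \frac{7}{22}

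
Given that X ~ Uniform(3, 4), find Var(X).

For X ~ Uniform(3, 4):
Var(X) = \frac{1}{12}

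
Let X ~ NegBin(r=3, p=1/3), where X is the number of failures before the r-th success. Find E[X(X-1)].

E[X(X-1)] = E[X² - X] = E[X²] - E[X]
E[X] = 6
E[X²] = Var(X) + (E[X])² = 18 + (6)² = 54
E[X(X-1)] = 54 - 6 = 48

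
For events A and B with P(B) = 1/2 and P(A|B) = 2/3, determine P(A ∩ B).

By definition, P(A|B) = P(A ∩ B) / P(B)
So P(A ∩ B) = P(A|B) × P(B)
= 2/3 × 1/2
= 1/3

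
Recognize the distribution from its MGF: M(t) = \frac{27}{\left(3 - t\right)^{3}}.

The MGF M(t) = \frac{27}{\left(3 - t\right)^{3}} is the standard form for the Gamma distribution.
Comparing with the known MGF formula identifies: Gamma(shape α=3, rate β=3)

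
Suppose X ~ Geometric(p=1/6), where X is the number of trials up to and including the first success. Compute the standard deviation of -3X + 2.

For X ~ Geometric(p=1/6), where X is the number of trials up to and including the first success:
Var(X) = 30
SD(X) = √(Var(X)) = √(30) = \sqrt{30}
SD(-3X + 2) = |-3| × SD(X) = 3 × \sqrt{30} = 3 \sqrt{30}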